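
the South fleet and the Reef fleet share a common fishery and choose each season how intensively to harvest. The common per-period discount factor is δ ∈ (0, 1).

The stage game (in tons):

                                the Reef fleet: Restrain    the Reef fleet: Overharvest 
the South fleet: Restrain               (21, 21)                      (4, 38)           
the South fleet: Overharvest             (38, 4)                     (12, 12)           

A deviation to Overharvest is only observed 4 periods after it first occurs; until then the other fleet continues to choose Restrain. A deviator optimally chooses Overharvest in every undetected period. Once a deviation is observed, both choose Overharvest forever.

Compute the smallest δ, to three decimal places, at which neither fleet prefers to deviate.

0.899

Deviating for the 4 undetected periods gains 38−21 = 17 per period over cooperation, then loses 21−12 = 9 per period forever once punishment starts.
Gain: 17(1 + δ + … + δ^3); loss: 9·δ^4/(1−δ).
No profitable deviation ⇔ 17(1−δ^4) ≤ 9·δ^4, i.e. δ^4 ≥ 17/(17+9) = 17/26.
Hence δ ≥ (17/26)^(1/4) ≈ 0.899.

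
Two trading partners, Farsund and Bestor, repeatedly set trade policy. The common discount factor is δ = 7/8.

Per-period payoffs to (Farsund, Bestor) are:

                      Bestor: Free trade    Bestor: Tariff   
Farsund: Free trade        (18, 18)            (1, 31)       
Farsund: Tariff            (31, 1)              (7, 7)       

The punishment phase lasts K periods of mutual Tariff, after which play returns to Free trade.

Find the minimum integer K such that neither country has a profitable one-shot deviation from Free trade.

2

IC: δ(1−δ^K)/(1−δ) ≥ (31−18)/(18−7) = 13/11.
With δ = 7/8: need 1 − δ^K ≥ 13/11·(1−7/8)/(7/8), i.e. δ^K ≤ 0.8312.
Since (7/8)^1 = 0.8750 and (7/8)^2 = 0.7656, the smallest such K is 2.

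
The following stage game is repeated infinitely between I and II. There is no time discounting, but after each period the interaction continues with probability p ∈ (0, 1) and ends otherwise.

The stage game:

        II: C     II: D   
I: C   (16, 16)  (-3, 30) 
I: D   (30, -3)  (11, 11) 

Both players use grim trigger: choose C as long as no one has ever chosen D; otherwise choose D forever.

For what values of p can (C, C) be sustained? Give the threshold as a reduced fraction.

14/19

With no time discounting, the continuation probability p plays the role of the discount factor.
Grim-trigger IC: 16/(1−p) ≥ 30 + 11p/(1−p) ⇒ p ≥ (30−16)/(30−11) = 14/19.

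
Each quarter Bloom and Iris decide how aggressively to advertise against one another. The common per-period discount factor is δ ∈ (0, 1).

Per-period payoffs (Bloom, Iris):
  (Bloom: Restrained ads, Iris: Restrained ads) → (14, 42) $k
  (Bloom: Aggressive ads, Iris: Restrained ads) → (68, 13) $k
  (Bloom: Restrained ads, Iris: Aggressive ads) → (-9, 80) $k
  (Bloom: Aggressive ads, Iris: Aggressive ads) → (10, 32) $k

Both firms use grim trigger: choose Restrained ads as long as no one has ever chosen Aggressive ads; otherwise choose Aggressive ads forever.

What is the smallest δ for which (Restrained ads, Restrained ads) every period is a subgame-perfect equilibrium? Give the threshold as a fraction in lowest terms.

27/29

Bloom's threshold: (68−14)/(68−10) = 27/29.
Iris's threshold: (80−42)/(80−32) = 19/24.
27/29 > 19/24, so Bloom binds and δ* = 27/29.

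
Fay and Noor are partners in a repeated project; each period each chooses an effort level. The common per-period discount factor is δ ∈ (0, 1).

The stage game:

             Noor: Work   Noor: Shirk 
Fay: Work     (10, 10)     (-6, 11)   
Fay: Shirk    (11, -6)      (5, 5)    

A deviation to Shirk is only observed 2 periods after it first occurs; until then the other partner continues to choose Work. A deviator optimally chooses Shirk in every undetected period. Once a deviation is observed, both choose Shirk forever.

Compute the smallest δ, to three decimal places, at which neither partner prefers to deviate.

Deviating for the 2 undetected periods gains 11−10 = 1 per period over cooperation, then loses 10−5 = 5 per period forever once punishment starts.
Gain: 1(1 + δ + … + δ^1); loss: 5·δ^2/(1−δ).
No profitable deviation ⇔ 1(1−δ^2) ≤ 5·δ^2, i.e. δ^2 ≥ 1/(1+5) = 1/6.
Hence δ ≥ (1/6)^(1/2) ≈ 0.408.

0.408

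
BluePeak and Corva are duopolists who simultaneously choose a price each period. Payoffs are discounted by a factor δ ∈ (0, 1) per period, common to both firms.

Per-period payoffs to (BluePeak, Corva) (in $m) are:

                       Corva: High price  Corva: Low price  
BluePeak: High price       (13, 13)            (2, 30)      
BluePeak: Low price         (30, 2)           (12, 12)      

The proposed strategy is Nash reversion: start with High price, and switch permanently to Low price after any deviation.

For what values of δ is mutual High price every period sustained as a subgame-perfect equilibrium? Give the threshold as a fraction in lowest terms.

17/18

Under grim trigger the critical discount factor is (T−C)/(T−P) with T = 30, C = 13, P = 12.
δ* = (30−13)/(30−12) = 17/18.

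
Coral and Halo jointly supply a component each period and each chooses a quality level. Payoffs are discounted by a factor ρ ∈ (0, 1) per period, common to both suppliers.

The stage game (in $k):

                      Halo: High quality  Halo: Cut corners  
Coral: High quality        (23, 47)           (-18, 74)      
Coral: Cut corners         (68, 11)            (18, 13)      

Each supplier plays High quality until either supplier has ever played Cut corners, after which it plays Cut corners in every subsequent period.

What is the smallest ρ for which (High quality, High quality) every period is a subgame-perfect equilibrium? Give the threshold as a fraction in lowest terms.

9/10

For Coral: deviation gain 68−23 = 45, per-period punishment loss 23−18 = 5. IC gives ρ ≥ 45/50 = 9/10.
For Halo: gain 27, loss 34 per period, so ρ ≥ 27/61.
The tighter constraint is Coral's, so cooperation needs ρ ≥ 9/10.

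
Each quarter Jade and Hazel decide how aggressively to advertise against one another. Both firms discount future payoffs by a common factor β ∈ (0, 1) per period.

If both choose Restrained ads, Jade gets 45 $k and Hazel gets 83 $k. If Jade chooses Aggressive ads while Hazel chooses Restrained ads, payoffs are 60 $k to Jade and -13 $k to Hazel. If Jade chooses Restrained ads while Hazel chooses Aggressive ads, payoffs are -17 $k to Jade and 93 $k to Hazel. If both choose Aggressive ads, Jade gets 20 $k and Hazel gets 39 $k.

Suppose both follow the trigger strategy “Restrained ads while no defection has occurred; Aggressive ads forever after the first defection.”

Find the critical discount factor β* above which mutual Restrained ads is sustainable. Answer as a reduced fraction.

3/8

For Jade: deviation gain 60−45 = 15, per-period punishment loss 45−20 = 25. IC gives β ≥ 15/40 = 3/8.
For Hazel: gain 10, loss 44 per period, so β ≥ 10/54 = 5/27.
The tighter constraint is Jade's, so cooperation needs β ≥ 3/8.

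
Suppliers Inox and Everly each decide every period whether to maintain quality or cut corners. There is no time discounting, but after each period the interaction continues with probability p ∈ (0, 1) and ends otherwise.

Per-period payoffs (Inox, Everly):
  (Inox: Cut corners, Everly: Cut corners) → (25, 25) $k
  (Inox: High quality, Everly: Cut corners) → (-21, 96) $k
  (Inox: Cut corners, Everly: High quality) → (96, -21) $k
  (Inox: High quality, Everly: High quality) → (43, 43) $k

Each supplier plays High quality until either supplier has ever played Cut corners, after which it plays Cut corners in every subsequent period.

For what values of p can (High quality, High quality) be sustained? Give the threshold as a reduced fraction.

With no time discounting, the continuation probability p plays the role of the discount factor.
Grim-trigger IC: 43/(1−p) ≥ 96 + 25p/(1−p) ⇒ p ≥ (96−43)/(96−25) = 53/71.

53/71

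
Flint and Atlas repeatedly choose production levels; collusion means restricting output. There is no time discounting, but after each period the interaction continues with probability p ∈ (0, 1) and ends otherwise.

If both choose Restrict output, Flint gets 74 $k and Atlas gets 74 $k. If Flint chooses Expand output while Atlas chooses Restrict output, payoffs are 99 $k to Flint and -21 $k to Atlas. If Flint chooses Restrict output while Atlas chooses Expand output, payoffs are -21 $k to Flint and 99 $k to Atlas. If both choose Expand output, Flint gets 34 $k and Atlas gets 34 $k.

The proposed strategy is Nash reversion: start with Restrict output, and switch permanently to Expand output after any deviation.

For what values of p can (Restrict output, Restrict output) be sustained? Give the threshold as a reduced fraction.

Expected cooperation value is 74 + p·74 + p²·74 + … = 74/(1−p); deviation gives 99 + p·34/(1−p).
74 ≥ 99(1−p) + 34p ⇒ 65p ≥ 25 ⇒ p ≥ 25/65 = 5/13.

5/13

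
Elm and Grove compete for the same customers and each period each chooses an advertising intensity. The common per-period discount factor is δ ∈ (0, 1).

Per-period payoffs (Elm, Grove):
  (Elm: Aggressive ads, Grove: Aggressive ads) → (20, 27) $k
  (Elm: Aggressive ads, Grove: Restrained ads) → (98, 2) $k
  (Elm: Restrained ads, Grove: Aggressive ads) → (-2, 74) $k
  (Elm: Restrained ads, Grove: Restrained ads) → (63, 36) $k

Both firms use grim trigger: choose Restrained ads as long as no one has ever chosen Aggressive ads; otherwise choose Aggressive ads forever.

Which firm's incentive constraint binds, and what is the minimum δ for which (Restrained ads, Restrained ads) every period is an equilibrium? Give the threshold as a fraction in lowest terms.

For Elm: deviation gain 98−63 = 35, per-period punishment loss 63−20 = 43. IC gives δ ≥ 35/78.
For Grove: gain 38, loss 9 per period, so δ ≥ 38/47.
The tighter constraint is Grove's, so cooperation needs δ ≥ 38/47.

Grove; δ ≥ 38/47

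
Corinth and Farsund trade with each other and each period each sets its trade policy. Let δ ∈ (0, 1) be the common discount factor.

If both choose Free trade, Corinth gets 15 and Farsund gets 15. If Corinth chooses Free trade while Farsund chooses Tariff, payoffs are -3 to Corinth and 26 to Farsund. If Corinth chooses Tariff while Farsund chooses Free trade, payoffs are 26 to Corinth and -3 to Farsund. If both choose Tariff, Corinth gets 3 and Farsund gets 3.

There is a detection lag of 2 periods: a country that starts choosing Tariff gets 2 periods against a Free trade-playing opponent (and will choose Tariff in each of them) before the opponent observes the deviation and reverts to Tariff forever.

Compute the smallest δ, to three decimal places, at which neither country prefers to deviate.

0.692

Deviating for the 2 undetected periods gains 26−15 = 11 per period over cooperation, then loses 15−3 = 12 per period forever once punishment starts.
Gain: 11(1 + δ + … + δ^1); loss: 12·δ^2/(1−δ).
No profitable deviation ⇔ 11(1−δ^2) ≤ 12·δ^2, i.e. δ^2 ≥ 11/(11+12) = 11/23.
Hence δ ≥ (11/23)^(1/2) ≈ 0.692.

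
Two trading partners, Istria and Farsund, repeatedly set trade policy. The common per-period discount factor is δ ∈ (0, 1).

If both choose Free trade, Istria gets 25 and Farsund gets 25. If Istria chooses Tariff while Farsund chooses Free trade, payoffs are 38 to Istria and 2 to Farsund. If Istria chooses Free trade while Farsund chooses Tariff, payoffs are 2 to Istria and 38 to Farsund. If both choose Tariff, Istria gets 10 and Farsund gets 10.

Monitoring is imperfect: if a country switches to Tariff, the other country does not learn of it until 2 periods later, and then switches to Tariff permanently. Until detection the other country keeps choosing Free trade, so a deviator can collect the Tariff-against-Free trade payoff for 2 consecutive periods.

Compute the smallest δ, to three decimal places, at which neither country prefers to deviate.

Deviating for the 2 undetected periods gains 38−25 = 13 per period over cooperation, then loses 25−10 = 15 per period forever once punishment starts.
Gain: 13(1 + δ + … + δ^1); loss: 15·δ^2/(1−δ).
No profitable deviation ⇔ 13(1−δ^2) ≤ 15·δ^2, i.e. δ^2 ≥ 13/(13+15) = 13/28.
Hence δ ≥ (13/28)^(1/2) ≈ 0.681.

0.681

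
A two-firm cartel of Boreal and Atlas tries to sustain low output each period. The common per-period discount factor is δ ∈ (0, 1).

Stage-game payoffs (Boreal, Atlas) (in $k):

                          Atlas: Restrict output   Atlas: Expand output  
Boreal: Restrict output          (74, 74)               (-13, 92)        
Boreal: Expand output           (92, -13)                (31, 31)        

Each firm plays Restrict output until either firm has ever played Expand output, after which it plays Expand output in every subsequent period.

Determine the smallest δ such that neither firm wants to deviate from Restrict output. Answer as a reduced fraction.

74/(1−δ) ≥ 92 + 31δ/(1−δ)
74 ≥ 92 − 61δ
δ ≥ 18/61.

18/61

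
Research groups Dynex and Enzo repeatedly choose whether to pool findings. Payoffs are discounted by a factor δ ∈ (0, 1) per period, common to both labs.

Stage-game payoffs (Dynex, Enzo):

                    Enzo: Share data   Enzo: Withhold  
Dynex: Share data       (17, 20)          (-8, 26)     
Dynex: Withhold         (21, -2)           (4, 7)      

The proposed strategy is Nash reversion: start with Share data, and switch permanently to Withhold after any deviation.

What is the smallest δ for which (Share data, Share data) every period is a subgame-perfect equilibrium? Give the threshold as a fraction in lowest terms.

For Dynex: deviation gain 21−17 = 4, per-period punishment loss 17−4 = 13. IC gives δ ≥ 4/17.
For Enzo: gain 6, loss 13 per period, so δ ≥ 6/19.
The tighter constraint is Enzo's, so cooperation needs δ ≥ 6/19.

6/19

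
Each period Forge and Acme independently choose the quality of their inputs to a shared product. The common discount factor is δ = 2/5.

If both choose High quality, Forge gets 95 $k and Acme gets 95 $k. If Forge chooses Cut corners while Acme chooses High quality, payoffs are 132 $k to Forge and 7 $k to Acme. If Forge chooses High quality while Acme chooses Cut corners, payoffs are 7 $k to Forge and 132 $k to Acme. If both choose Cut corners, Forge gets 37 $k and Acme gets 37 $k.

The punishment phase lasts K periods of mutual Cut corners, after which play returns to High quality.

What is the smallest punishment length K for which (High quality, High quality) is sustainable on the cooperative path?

4

No profitable deviation requires (95−37)(δ+…+δ^K) ≥ 132−95, i.e. δ+…+δ^K ≥ 37/58 ≈ 0.6379.
With δ = 2/5, the partial sums are K=1: 0.4000, K=2: 0.5600, K=3: 0.6240, K=4: 0.6496.
K = 4 is the first length at which the sum reaches 0.6379.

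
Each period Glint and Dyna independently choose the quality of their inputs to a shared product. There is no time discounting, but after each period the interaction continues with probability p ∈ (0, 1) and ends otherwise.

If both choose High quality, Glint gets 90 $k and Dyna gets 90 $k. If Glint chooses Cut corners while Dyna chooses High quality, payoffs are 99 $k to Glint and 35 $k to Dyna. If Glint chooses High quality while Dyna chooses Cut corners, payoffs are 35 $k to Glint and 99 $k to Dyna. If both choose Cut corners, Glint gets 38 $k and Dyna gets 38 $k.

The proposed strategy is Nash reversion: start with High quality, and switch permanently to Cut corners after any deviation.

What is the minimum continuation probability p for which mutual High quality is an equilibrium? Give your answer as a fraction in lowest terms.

Expected cooperation value is 90 + p·90 + p²·90 + … = 90/(1−p); deviation gives 99 + p·38/(1−p).
90 ≥ 99(1−p) + 38p ⇒ 61p ≥ 9 ⇒ p ≥ 9/61.

9/61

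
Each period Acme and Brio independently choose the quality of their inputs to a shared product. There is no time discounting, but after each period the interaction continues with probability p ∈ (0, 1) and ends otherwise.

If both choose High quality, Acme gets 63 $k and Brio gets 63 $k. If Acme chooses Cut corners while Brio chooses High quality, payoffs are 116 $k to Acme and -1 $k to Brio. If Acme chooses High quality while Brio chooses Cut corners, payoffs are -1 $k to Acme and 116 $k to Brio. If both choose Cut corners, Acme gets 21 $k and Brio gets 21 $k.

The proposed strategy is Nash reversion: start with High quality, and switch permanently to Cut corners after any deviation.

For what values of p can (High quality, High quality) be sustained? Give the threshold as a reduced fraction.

With no time discounting, the continuation probability p plays the role of the discount factor.
Grim-trigger IC: 63/(1−p) ≥ 116 + 21p/(1−p) ⇒ p ≥ (116−63)/(116−21) = 53/95.

53/95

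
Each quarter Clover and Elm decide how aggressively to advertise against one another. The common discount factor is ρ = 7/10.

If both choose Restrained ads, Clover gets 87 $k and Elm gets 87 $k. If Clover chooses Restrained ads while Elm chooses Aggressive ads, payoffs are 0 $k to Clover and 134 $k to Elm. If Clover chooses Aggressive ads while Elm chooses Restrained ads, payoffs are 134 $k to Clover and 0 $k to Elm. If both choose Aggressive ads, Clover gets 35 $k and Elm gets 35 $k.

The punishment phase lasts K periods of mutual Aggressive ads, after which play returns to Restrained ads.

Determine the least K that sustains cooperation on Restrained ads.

No profitable deviation requires (87−35)(ρ+…+ρ^K) ≥ 134−87, i.e. ρ+…+ρ^K ≥ 47/52 ≈ 0.9038.
With ρ = 7/10, the partial sums are K=1: 0.7000, K=2: 1.1900.
K = 2 is the first length at which the sum reaches 0.9038.

2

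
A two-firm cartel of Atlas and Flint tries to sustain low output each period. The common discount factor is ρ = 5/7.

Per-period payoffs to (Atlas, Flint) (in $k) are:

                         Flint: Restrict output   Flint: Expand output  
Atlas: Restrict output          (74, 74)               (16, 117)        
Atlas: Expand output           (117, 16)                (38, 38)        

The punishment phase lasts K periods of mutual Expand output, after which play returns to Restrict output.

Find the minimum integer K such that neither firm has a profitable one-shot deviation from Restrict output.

2

IC: ρ(1−ρ^K)/(1−ρ) ≥ (117−74)/(74−38) = 43/36.
With ρ = 5/7: need 1 − ρ^K ≥ 43/36·(1−5/7)/(5/7), i.e. ρ^K ≤ 0.5222.
Since (5/7)^1 = 0.7143 and (5/7)^2 = 0.5102, the smallest such K is 2.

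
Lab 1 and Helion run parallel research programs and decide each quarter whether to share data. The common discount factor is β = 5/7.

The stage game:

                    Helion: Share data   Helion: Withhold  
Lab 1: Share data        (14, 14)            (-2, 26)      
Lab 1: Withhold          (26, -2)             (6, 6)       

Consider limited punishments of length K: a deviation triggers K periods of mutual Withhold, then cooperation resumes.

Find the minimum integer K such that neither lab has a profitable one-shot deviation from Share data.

3

No profitable deviation requires (14−6)(β+…+β^K) ≥ 26−14, i.e. β+…+β^K ≥ 3/2 ≈ 1.5000.
With β = 5/7, the partial sums are K=1: 0.7143, K=2: 1.2245, K=3: 1.5889.
K = 3 is the first length at which the sum reaches 1.5000.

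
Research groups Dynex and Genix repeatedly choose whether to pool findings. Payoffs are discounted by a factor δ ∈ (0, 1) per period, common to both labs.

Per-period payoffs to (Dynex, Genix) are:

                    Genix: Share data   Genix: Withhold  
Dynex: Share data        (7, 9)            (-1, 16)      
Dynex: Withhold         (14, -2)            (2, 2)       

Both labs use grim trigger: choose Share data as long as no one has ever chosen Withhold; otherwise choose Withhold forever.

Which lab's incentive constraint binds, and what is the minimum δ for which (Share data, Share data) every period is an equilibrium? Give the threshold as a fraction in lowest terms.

Dynex; δ ≥ 7/12

Dynex: cooperation gives 7 each period; deviation gives 14 once then 2 forever.
  7/(1−δ) ≥ 14 + 2δ/(1−δ) ⇒ δ ≥ 7/12.
Genix: cooperation gives 9 each period; deviation gives 16 once then 2 forever.
  δ ≥ 7/14 = 1/2.
Both must hold, so the binding constraint is Dynex's: δ ≥ 7/12.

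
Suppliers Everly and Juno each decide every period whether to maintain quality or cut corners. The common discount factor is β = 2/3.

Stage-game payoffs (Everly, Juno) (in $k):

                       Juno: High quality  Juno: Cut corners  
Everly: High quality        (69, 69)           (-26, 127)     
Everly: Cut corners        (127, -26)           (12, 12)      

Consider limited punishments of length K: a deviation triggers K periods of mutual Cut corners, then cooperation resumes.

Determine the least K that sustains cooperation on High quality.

Need Σ_{k=1}^{K} β^k ≥ (127−69)/(69−12) = 1.0175 at β = 2/3.
At K = 1 the sum is 0.6667 < 1.0175; at K = 2 it is 1.1111 ≥ 1.0175.
So the minimum punishment length is K = 2.

2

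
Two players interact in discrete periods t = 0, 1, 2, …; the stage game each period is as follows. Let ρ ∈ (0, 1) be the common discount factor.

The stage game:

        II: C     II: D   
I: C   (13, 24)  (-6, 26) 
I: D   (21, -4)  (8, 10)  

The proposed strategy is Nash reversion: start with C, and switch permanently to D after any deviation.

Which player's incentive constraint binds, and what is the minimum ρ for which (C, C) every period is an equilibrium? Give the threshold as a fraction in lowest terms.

For I: deviation gain 21−13 = 8, per-period punishment loss 13−8 = 5. IC gives ρ ≥ 8/13.
For II: gain 2, loss 14 per period, so ρ ≥ 2/16 = 1/8.
The tighter constraint is I's, so cooperation needs ρ ≥ 8/13.

I; ρ ≥ 8/13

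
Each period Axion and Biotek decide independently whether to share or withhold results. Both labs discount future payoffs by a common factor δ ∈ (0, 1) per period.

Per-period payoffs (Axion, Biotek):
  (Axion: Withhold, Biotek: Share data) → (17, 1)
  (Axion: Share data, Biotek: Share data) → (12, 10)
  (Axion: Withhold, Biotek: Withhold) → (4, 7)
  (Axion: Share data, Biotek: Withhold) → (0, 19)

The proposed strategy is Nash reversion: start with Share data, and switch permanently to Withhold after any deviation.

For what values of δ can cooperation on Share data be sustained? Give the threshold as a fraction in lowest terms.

3/4

Axion: cooperation gives 12 each period; deviation gives 17 once then 4 forever.
  12/(1−δ) ≥ 17 + 4δ/(1−δ) ⇒ δ ≥ 5/13.
Biotek: cooperation gives 10 each period; deviation gives 19 once then 7 forever.
  δ ≥ 9/12 = 3/4.
Both must hold, so the binding constraint is Biotek's: δ ≥ 3/4.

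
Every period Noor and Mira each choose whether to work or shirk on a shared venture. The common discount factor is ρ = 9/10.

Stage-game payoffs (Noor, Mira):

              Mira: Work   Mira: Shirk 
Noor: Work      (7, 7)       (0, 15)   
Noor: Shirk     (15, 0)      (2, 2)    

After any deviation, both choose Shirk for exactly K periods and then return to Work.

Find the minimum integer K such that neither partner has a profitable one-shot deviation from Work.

2

No profitable deviation requires (7−2)(ρ+…+ρ^K) ≥ 15−7, i.e. ρ+…+ρ^K ≥ 8/5 ≈ 1.6000.
With ρ = 9/10, the partial sums are K=1: 0.9000, K=2: 1.7100.
K = 2 is the first length at which the sum reaches 1.6000.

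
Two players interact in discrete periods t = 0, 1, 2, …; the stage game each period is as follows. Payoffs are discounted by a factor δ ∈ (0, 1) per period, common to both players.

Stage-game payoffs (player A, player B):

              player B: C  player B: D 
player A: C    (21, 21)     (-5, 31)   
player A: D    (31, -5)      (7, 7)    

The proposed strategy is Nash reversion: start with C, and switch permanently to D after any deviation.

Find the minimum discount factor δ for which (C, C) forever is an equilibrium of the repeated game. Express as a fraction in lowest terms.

Under grim trigger the critical discount factor is (T−C)/(T−P) with T = 31, C = 21, P = 7.
δ* = (31−21)/(31−7) = 10/24 = 5/12.

5/12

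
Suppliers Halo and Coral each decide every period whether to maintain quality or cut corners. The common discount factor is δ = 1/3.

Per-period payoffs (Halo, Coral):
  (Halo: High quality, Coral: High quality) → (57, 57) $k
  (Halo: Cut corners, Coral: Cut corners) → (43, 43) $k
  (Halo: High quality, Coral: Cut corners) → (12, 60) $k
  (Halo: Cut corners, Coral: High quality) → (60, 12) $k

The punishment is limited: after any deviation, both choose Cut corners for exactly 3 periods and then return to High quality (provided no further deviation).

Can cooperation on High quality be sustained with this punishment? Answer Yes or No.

Comparing payoff streams over the 4 periods until play realigns: cooperate → 57(1+δ+…+δ^3); deviate → 60 + 43(δ+…+δ^3).
Cooperation is sustained iff (57−43)(δ+…+δ^3) ≥ 60−57.
δ+…+δ^3 = 1/3·(1−(1/3)^3)/(1−1/3) = 0.4815, and (60−57)/(57−43) = 0.2143.
0.4815 ≥ 0.2143, so cooperation is sustainable.

Yes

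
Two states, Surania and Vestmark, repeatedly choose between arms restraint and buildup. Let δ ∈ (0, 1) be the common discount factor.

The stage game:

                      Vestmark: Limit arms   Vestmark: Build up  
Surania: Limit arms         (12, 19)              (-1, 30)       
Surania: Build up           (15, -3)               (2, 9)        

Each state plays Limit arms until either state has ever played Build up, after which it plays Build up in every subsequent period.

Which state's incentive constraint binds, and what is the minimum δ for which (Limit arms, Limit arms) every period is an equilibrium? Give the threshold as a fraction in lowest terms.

Vestmark; δ ≥ 11/21

Surania: cooperation gives 12 each period; deviation gives 15 once then 2 forever.
  12/(1−δ) ≥ 15 + 2δ/(1−δ) ⇒ δ ≥ 3/13.
Vestmark: cooperation gives 19 each period; deviation gives 30 once then 9 forever.
  δ ≥ 11/21.
Both must hold, so the binding constraint is Vestmark's: δ ≥ 11/21.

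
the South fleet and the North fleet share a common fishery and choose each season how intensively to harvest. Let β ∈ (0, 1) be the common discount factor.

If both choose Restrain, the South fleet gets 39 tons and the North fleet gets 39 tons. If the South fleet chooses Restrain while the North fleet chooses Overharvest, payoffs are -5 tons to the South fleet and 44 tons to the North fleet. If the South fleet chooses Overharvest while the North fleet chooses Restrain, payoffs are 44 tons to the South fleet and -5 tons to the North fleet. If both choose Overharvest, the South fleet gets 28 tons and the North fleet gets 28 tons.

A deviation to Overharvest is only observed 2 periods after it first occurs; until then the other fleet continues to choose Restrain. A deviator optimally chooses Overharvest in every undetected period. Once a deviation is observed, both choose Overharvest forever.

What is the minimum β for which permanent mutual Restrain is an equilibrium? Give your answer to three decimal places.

The best deviation is to choose Overharvest for all 2 undetected periods, earning 44 each, then 28 forever once detected.
Deviation value: 44(1−β^2)/(1−β) + 28β^2/(1−β); cooperation value: 39/(1−β).
IC: 39 ≥ 44(1−β^2) + 28β^2 = 44 − 16β^2.
So β^2 ≥ 5/16, giving β ≥ (5/16)^(1/2) ≈ 0.559.

0.559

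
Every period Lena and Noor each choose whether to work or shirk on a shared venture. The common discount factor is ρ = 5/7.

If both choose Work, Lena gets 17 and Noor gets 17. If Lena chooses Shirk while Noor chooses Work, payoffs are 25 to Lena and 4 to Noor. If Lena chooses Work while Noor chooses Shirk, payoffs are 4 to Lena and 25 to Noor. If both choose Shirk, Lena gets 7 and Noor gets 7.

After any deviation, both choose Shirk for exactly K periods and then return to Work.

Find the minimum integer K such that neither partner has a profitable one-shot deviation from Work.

Need Σ_{k=1}^{K} ρ^k ≥ (25−17)/(17−7) = 0.8000 at ρ = 5/7.
At K = 1 the sum is 0.7143 < 0.8000; at K = 2 it is 1.2245 ≥ 0.8000.
So the minimum punishment length is K = 2.

2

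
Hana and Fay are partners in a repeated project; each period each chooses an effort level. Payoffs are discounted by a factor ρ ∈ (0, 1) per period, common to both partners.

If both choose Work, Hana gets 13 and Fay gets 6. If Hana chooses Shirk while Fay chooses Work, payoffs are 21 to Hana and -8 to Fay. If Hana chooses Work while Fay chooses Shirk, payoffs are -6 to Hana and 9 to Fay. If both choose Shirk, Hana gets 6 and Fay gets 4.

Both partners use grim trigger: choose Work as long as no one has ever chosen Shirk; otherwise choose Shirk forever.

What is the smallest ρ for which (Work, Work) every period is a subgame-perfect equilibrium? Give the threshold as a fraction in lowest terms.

3/5

For Hana: deviation gain 21−13 = 8, per-period punishment loss 13−6 = 7. IC gives ρ ≥ 8/15.
For Fay: gain 3, loss 2 per period, so ρ ≥ 3/5.
The tighter constraint is Fay's, so cooperation needs ρ ≥ 3/5.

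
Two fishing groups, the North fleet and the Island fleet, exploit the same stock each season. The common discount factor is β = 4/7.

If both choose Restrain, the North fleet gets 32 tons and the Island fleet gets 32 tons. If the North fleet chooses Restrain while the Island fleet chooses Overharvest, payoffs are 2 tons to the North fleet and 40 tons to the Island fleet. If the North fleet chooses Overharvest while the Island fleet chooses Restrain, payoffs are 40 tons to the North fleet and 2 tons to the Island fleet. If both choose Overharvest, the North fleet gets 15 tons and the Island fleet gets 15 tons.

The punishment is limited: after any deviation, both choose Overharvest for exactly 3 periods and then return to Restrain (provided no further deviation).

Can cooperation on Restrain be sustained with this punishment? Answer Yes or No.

Yes

Comparing payoff streams over the 4 periods until play realigns: cooperate → 32(1+β+…+β^3); deviate → 40 + 15(β+…+β^3).
Cooperation is sustained iff (32−15)(β+…+β^3) ≥ 40−32.
β+…+β^3 = 4/7·(1−(4/7)^3)/(1−4/7) = 1.0845, and (40−32)/(32−15) = 0.4706.
1.0845 ≥ 0.4706, so cooperation is sustainable.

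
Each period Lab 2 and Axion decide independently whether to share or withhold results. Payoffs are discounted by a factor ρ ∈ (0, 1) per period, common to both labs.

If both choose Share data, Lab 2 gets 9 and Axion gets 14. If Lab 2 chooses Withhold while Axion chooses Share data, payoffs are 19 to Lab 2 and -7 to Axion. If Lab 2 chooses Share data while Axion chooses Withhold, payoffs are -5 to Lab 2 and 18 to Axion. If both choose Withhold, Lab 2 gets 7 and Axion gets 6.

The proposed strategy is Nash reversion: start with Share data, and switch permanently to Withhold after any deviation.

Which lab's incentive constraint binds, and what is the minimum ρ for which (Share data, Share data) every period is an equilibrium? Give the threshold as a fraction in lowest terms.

Lab 2: cooperation gives 9 each period; deviation gives 19 once then 7 forever.
  9/(1−ρ) ≥ 19 + 7ρ/(1−ρ) ⇒ ρ ≥ 10/12 = 5/6.
Axion: cooperation gives 14 each period; deviation gives 18 once then 6 forever.
  ρ ≥ 4/12 = 1/3.
Both must hold, so the binding constraint is Lab 2's: ρ ≥ 5/6.

Lab 2; ρ ≥ 5/6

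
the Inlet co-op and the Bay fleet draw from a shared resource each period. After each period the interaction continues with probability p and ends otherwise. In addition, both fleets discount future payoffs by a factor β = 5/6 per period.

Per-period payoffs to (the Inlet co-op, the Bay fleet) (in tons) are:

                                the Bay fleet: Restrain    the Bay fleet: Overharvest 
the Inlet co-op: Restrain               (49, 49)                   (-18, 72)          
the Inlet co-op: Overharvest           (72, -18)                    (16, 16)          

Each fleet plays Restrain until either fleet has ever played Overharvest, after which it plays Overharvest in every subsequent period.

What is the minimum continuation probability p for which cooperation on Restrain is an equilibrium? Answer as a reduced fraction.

69/140

Expected continuation weight on next period's payoff is β·p = 5/6·p, which plays the role of the discount factor.
Cooperation requires 5/6·p ≥ (72−49)/(72−16) = 23/56, hence p ≥ 69/140.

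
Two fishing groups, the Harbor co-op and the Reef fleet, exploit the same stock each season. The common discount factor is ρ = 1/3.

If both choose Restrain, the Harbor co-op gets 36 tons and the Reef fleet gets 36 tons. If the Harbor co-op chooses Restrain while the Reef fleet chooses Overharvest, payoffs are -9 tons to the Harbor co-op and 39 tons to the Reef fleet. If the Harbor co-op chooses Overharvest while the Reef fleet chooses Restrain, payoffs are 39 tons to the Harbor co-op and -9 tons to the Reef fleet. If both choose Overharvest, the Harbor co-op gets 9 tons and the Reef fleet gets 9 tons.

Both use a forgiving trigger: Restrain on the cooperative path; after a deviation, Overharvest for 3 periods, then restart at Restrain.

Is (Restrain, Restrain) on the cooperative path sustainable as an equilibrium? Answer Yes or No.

Yes

Comparing payoff streams over the 4 periods until play realigns: cooperate → 36(1+ρ+…+ρ^3); deviate → 39 + 9(ρ+…+ρ^3).
Cooperation is sustained iff (36−9)(ρ+…+ρ^3) ≥ 39−36.
ρ+…+ρ^3 = 1/3·(1−(1/3)^3)/(1−1/3) = 0.4815, and (39−36)/(36−9) = 0.1111.
0.4815 ≥ 0.1111, so cooperation is sustainable.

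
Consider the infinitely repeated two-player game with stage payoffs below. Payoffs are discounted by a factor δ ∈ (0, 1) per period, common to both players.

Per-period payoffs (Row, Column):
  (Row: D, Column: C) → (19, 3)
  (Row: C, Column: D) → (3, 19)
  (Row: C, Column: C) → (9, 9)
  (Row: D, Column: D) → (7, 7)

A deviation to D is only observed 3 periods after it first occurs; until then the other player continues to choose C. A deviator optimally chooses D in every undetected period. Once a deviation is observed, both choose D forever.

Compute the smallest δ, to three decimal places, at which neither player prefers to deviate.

Deviating for the 3 undetected periods gains 19−9 = 10 per period over cooperation, then loses 9−7 = 2 per period forever once punishment starts.
Gain: 10(1 + δ + … + δ^2); loss: 2·δ^3/(1−δ).
No profitable deviation ⇔ 10(1−δ^3) ≤ 2·δ^3, i.e. δ^3 ≥ 10/(10+2) = 5/6.
Hence δ ≥ (5/6)^(1/3) ≈ 0.941.

0.941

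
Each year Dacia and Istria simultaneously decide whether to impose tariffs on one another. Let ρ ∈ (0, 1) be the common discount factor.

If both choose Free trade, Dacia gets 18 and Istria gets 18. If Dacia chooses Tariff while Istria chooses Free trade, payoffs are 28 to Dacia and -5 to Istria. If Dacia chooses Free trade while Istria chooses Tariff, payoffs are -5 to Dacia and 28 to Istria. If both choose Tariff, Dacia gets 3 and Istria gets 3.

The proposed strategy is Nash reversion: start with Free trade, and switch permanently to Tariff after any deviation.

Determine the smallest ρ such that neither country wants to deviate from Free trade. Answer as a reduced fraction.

Under grim trigger the critical discount factor is (T−C)/(T−P) with T = 28, C = 18, P = 3.
ρ* = (28−18)/(28−3) = 10/25 = 2/5.

2/5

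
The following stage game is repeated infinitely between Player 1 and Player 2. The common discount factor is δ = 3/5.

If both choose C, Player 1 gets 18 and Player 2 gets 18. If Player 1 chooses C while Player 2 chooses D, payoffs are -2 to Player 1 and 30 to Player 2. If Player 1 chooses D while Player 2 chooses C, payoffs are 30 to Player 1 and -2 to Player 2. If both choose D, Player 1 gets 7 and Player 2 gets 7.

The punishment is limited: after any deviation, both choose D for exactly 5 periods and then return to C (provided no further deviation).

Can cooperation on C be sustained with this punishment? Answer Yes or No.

Yes

IC: δ+…+δ^5 ≥ (30−18)/(18−7) = 12/11.
At δ = 3/5: partial sum = 1.3834 ≥ 1.0909. Cooperation sustainable.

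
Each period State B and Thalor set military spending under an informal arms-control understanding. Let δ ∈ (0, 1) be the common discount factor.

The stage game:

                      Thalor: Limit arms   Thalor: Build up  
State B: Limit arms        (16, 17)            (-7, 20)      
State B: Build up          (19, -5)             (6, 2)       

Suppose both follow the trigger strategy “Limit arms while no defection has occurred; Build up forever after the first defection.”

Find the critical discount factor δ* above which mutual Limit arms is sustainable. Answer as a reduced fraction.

State B's threshold: (19−16)/(19−6) = 3/13.
Thalor's threshold: (20−17)/(20−2) = 1/6.
3/13 > 1/6, so State B binds and δ* = 3/13.

3/13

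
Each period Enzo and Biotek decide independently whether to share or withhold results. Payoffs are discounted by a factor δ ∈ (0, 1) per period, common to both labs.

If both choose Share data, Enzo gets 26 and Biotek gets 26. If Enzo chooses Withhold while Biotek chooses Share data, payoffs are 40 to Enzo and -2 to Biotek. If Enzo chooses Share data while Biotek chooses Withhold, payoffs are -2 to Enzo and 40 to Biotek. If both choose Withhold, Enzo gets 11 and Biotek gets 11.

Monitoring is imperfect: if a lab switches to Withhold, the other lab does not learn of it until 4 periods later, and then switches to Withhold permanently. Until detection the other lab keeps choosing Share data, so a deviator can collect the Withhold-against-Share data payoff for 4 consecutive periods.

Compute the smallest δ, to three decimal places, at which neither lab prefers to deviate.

The best deviation is to choose Withhold for all 4 undetected periods, earning 40 each, then 11 forever once detected.
Deviation value: 40(1−δ^4)/(1−δ) + 11δ^4/(1−δ); cooperation value: 26/(1−δ).
IC: 26 ≥ 40(1−δ^4) + 11δ^4 = 40 − 29δ^4.
So δ^4 ≥ 14/29, giving δ ≥ (14/29)^(1/4) ≈ 0.834.

0.834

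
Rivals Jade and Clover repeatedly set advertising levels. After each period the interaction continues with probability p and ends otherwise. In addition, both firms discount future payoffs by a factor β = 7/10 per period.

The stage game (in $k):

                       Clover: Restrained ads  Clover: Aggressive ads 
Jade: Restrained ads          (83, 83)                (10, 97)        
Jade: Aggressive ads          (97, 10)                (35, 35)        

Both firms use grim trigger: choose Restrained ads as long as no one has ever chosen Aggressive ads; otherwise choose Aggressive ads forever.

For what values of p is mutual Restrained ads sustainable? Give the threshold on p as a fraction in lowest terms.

With continuation probability p and discount β, the effective per-period discount factor is βp.
Grim-trigger IC: βp ≥ (97−83)/(97−35) = 7/31.
So p ≥ (7/31)/(7/10) = 10/31.

10/31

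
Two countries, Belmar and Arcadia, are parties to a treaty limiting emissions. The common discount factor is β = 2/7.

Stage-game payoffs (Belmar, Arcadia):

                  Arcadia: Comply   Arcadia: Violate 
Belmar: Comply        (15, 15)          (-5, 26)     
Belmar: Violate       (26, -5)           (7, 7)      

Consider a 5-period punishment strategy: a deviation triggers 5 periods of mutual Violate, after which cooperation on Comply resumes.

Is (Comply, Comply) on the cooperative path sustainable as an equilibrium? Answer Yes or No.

No

A one-shot deviation gives 26 now, then 7 for 5 periods, then back to 15.
Gain from deviating: (26−15) today; loss: (15−7) in each of the next 5 periods.
No-deviation condition: (15−7)(β+…+β^5) ≥ 26−15, i.e. β+…+β^5 ≥ 11/8.
At β = 2/7: β+…+β^5 = 0.3992 < 1.3750.
So cooperation is not sustainable.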